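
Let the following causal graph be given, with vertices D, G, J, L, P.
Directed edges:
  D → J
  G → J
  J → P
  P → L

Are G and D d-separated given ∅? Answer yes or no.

Bayes-Ball from G | ∅ reaches {J,L,P}.
D ∉ reach(G|∅) ⇒ G ⊥ D | ∅.

Yes — G ⊥ D | ∅.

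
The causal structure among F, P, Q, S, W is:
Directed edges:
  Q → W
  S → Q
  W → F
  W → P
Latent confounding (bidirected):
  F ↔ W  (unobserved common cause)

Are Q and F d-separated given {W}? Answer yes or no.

No — Q and F are d-connected given {W}.

Bayes-Ball from Q | {W} reaches {F,S}.
F ∈ reach(Q|{W}) ⇒ Q ⊥̸ F | {W}.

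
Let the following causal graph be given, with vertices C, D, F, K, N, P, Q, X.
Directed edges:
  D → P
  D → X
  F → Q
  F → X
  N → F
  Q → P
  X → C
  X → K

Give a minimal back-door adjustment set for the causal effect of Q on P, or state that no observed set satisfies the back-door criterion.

Q→P: minimal back-door set ∅.

desc(Q)\{Q}={P}; candidates ⊆ {C,D,F,K,N,X}.
∅: Q⊥P given ∅ in G with Q→· removed — back-door holds.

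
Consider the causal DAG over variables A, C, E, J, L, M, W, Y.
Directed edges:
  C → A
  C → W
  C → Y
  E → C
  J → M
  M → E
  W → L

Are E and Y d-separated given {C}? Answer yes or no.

Yes — E ⊥ Y | {C}.

Bayes-Ball from E | {C} reaches {J,M}.
Y ∉ reach(E|{C}) ⇒ E ⊥ Y | {C}.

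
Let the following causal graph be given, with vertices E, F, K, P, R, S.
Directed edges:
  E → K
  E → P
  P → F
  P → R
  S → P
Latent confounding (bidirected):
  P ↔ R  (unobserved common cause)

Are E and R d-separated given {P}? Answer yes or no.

Bayes-Ball from E | {P} reaches {K,R,S}.
R ∈ reach(E|{P}) ⇒ E ⊥̸ R | {P}.

No — E and R are d-connected given {P}.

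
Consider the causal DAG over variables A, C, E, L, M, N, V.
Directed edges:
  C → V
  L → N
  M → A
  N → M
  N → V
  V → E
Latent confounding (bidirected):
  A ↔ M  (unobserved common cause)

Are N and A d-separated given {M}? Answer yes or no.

Bayes-Ball from N | {M} reaches {A,E,L,V}.
A ∈ reach(N|{M}) ⇒ N ⊥̸ A | {M}.

No — N and A are d-connected given {M}.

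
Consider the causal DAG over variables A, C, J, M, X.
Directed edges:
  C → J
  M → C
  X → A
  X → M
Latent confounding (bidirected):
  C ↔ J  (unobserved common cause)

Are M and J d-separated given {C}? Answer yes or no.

Bayes-Ball from M | {C} reaches {A,J,X}.
J ∈ reach(M|{C}) ⇒ M ⊥̸ J | {C}.

No — M and J are d-connected given {C}.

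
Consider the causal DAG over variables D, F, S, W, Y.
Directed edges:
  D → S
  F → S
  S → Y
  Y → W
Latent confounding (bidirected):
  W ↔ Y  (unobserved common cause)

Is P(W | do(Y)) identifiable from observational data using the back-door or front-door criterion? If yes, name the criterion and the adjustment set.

P(W|do(Y)): not identifiable (no BD/FD set).

desc(Y)\{Y}={W}; candidates ⊆ {D,F,S}.
Y↔W: latent back-door arc(s) into Y.
size 0: {}; under {} Y still reaches {D,F,S,W} ∋ W.
size 1: {D}, {F}, {S}; under {D} Y still reaches {F,S,W} ∋ W.
size 2: {D,F}, {D,S}, {F,S}; under {D,F} Y still reaches {S,W} ∋ W.
Y↔W cannot be blocked by any observed set — no back-door set.
No mediator lies on a directed Y→…→W path.
Neither criterion identifies P(W|do(Y)) in this graph.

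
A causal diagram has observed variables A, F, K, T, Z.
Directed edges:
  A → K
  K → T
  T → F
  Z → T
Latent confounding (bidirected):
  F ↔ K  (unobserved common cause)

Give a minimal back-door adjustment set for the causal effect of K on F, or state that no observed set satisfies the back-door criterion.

K→F: no observed back-door set.

desc(K)\{K}={F,T}; candidates ⊆ {A,Z}.
K↔F: latent back-door arc(s) into K.
size 0: {}; under {} K still reaches {A,F} ∋ F.
size 1: {A}, {Z}; under {A} K still reaches {F} ∋ F.
size 2: {A,Z}; under {A,Z} K still reaches {F} ∋ F.
K↔F cannot be blocked by any observed set — no back-door set.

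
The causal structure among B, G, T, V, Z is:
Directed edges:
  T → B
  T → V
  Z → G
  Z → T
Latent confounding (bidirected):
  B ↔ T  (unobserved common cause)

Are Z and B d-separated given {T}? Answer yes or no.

No — Z and B are d-connected given {T}.

Bayes-Ball from Z | {T} reaches {B,G}.
B ∈ reach(Z|{T}) ⇒ Z ⊥̸ B | {T}.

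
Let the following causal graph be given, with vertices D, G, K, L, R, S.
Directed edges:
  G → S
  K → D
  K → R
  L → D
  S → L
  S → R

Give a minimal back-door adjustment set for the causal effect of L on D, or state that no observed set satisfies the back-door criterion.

L→D: minimal back-door set ∅.

desc(L)\{L}={D}; candidates ⊆ {G,K,R,S}.
∅: L⊥D given ∅ in G with L→· removed — back-door holds.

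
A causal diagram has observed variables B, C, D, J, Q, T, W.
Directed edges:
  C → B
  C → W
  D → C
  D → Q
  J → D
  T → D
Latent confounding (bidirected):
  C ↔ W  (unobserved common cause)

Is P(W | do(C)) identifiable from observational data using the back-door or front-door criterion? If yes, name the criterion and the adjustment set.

desc(C)\{C}={B,W}; candidates ⊆ {D,J,Q,T}.
C↔W: latent back-door arc(s) into C.
size 0: {}; under {} C still reaches {D,J,Q,T,W} ∋ W.
size 1: {D}, {J}, {Q} …(+1); under {D} C still reaches {W} ∋ W.
size 2: {D,J}, {D,Q}, {D,T} …(+3); under {D,J} C still reaches {W} ∋ W.
C↔W cannot be blocked by any observed set — no back-door set.
No mediator lies on a directed C→…→W path.
Neither criterion identifies P(W|do(C)) in this graph.

P(W|do(C)): not identifiable (no BD/FD set).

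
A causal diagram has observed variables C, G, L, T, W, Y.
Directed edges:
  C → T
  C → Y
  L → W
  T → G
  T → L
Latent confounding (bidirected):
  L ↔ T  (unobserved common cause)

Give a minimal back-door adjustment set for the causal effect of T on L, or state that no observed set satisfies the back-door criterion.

T→L: no observed back-door set.

desc(T)\{T}={G,L,W}; candidates ⊆ {C,Y}.
T↔L: latent back-door arc(s) into T.
size 0: {}; under {} T still reaches {C,L,W,Y} ∋ L.
size 1: {C}, {Y}; under {C} T still reaches {L,W} ∋ L.
size 2: {C,Y}; under {C,Y} T still reaches {L,W} ∋ L.
T↔L cannot be blocked by any observed set — no back-door set.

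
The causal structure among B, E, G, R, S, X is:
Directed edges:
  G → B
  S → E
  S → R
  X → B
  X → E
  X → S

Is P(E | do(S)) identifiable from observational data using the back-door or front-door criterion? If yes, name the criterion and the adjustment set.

P(E|do(S)): backdoor, adjust for {X}.

desc(S)\{S}={E,R}; candidates ⊆ {B,G,X}.
size 0: {}; under {} S still reaches {B,E,X} ∋ E.
{X}: S⊥E given {X} in G with S→· removed — back-door holds.
P(E|do(S)) = Σ_{X} P(E|S,X)·P(X).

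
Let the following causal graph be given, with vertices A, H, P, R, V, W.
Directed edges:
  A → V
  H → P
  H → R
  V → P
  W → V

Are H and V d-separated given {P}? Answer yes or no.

No — H and V are d-connected given {P}.

Bayes-Ball from H | {P} reaches {A,R,V,W}.
V ∈ reach(H|{P}) ⇒ H ⊥̸ V | {P}.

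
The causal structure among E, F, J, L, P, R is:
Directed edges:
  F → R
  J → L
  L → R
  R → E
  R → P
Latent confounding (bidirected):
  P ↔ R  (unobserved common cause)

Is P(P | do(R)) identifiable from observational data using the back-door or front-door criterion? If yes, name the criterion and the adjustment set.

P(P|do(R)): not identifiable (no BD/FD set).

desc(R)\{R}={E,P}; candidates ⊆ {F,J,L}.
R↔P: latent back-door arc(s) into R.
size 0: {}; under {} R still reaches {F,J,L,P} ∋ P.
size 1: {F}, {J}, {L}; under {F} R still reaches {J,L,P} ∋ P.
size 2: {F,J}, {F,L}, {J,L}; under {F,J} R still reaches {L,P} ∋ P.
R↔P cannot be blocked by any observed set — no back-door set.
No mediator lies on a directed R→…→P path.
Neither criterion identifies P(P|do(R)) in this graph.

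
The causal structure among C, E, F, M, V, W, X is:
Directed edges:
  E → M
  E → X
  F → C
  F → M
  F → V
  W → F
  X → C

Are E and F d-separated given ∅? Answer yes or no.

Bayes-Ball from E | ∅ reaches {C,M,X}.
F ∉ reach(E|∅) ⇒ E ⊥ F | ∅.

Yes — E ⊥ F | ∅.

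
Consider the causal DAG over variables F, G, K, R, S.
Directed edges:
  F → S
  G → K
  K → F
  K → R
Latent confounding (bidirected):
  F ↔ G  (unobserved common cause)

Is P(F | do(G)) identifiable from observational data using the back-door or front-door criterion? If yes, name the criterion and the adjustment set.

P(F|do(G)): frontdoor, adjust for {K}.

desc(G)\{G}={F,K,R,S}; candidates ⊆ {—}.
G↔F: latent back-door arc(s) into G.
size 0: {}; under {} G still reaches {F,S} ∋ F.
G↔F cannot be blocked by any observed set — no back-door set.
{K}: (i) intercepts every directed G→F path; (ii) no back-door G→{K}; (iii) {G} blocks every back-door {K}→F. Front-door holds.
P(F|do(G)) = Σ_{K} P(K|G) Σ_{G'} P(F|K,G')P(G').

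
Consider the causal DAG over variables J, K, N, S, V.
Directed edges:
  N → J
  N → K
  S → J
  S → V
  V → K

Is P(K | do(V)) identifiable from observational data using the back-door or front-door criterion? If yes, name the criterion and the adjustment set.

P(K|do(V)): backdoor, adjust for ∅.

desc(V)\{V}={K}; candidates ⊆ {J,N,S}.
∅: V⊥K given ∅ in G with V→· removed — back-door holds.
P(K|do(V)) = P(K|V) — no adjustment needed.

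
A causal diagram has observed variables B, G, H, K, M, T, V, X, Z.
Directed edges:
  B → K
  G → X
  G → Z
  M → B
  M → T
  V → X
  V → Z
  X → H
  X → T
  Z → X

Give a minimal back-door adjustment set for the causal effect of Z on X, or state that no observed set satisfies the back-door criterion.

Z→X: minimal back-door set {G, V}.

desc(Z)\{Z}={H,T,X}; candidates ⊆ {B,G,K,M,V}.
size 0: {}; under {} Z still reaches {G,H,T,V,X} ∋ X.
size 1: {B}, {G}, {K} …(+2); under {B} Z still reaches {G,H,T,V,X} ∋ X.
{G,V}: Z⊥X given {G,V} in G with Z→· removed — back-door holds.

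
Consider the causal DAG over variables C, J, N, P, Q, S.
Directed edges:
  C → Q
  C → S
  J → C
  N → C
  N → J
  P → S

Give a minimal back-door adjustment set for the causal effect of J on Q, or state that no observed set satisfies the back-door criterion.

J→Q: minimal back-door set {N}.

desc(J)\{J}={C,Q,S}; candidates ⊆ {N,P}.
size 0: {}; under {} J still reaches {C,N,Q,S} ∋ Q.
{N}: J⊥Q given {N} in G with J→· removed — back-door holds.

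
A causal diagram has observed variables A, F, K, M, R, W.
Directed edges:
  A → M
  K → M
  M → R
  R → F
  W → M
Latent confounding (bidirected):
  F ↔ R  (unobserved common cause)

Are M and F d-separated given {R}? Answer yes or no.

No — M and F are d-connected given {R}.

Bayes-Ball from M | {R} reaches {A,F,K,W}.
F ∈ reach(M|{R}) ⇒ M ⊥̸ F | {R}.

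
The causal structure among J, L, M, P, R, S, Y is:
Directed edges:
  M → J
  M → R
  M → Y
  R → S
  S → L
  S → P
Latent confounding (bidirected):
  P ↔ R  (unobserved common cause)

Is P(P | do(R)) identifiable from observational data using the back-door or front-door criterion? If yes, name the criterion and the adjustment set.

desc(R)\{R}={L,P,S}; candidates ⊆ {J,M,Y}.
R↔P: latent back-door arc(s) into R.
size 0: {}; under {} R still reaches {J,M,P,Y} ∋ P.
size 1: {J}, {M}, {Y}; under {J} R still reaches {M,P,Y} ∋ P.
size 2: {J,M}, {J,Y}, {M,Y}; under {J,M} R still reaches {P} ∋ P.
R↔P cannot be blocked by any observed set — no back-door set.
{S}: (i) intercepts every directed R→P path; (ii) no back-door R→{S}; (iii) {R} blocks every back-door {S}→P. Front-door holds.
P(P|do(R)) = Σ_{S} P(S|R) Σ_{R'} P(P|S,R')P(R').

P(P|do(R)): frontdoor, adjust for {S}.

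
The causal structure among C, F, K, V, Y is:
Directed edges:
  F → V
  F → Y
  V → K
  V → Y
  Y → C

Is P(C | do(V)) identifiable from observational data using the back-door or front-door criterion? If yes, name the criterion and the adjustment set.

desc(V)\{V}={C,K,Y}; candidates ⊆ {F}.
size 0: {}; under {} V still reaches {C,F,Y} ∋ C.
{F}: V⊥C given {F} in G with V→· removed — back-door holds.
P(C|do(V)) = Σ_{F} P(C|V,F)·P(F).

P(C|do(V)): backdoor, adjust for {F}.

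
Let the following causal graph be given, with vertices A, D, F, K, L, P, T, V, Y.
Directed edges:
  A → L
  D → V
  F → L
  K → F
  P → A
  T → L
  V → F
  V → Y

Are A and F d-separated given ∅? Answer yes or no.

Yes — A ⊥ F | ∅.

Bayes-Ball from A | ∅ reaches {L,P}.
F ∉ reach(A|∅) ⇒ A ⊥ F | ∅.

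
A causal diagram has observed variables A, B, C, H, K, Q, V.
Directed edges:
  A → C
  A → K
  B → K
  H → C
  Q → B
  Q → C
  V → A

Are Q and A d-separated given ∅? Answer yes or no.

Yes — Q ⊥ A | ∅.

Bayes-Ball from Q | ∅ reaches {B,C,K}.
A ∉ reach(Q|∅) ⇒ Q ⊥ A | ∅.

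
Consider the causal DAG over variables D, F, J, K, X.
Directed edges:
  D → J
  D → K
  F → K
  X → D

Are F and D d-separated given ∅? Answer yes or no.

Yes — F ⊥ D | ∅.

Bayes-Ball from F | ∅ reaches {K}.
D ∉ reach(F|∅) ⇒ F ⊥ D | ∅.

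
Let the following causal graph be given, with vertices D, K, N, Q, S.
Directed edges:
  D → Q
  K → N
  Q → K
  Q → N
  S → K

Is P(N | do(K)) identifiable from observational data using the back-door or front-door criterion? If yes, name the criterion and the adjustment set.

P(N|do(K)): backdoor, adjust for {Q}.

desc(K)\{K}={N}; candidates ⊆ {D,Q,S}.
size 0: {}; under {} K still reaches {D,N,Q,S} ∋ N.
{Q}: K⊥N given {Q} in G with K→· removed — back-door holds.
P(N|do(K)) = Σ_{Q} P(N|K,Q)·P(Q).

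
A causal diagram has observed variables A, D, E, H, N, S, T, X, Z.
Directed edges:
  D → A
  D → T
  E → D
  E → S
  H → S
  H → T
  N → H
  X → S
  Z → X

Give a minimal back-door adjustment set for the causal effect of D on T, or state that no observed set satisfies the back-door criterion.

D→T: minimal back-door set ∅.

desc(D)\{D}={A,T}; candidates ⊆ {E,H,N,S,X,Z}.
∅: D⊥T given ∅ in G with D→· removed — back-door holds.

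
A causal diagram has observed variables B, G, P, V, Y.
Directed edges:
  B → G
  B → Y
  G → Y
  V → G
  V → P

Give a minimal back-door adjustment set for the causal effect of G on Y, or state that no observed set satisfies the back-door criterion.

desc(G)\{G}={Y}; candidates ⊆ {B,P,V}.
size 0: {}; under {} G still reaches {B,P,V,Y} ∋ Y.
{B}: G⊥Y given {B} in G with G→· removed — back-door holds.

G→Y: minimal back-door set {B}.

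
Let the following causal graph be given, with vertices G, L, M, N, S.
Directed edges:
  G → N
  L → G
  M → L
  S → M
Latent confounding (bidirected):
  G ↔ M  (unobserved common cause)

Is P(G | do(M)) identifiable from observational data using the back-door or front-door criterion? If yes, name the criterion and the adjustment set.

desc(M)\{M}={G,L,N}; candidates ⊆ {S}.
M↔G: latent back-door arc(s) into M.
size 0: {}; under {} M still reaches {G,N,S} ∋ G.
size 1: {S}; under {S} M still reaches {G,N} ∋ G.
M↔G cannot be blocked by any observed set — no back-door set.
{L}: (i) intercepts every directed M→G path; (ii) no back-door M→{L}; (iii) {M} blocks every back-door {L}→G. Front-door holds.
P(G|do(M)) = Σ_{L} P(L|M) Σ_{M'} P(G|L,M')P(M').

P(G|do(M)): frontdoor, adjust for {L}.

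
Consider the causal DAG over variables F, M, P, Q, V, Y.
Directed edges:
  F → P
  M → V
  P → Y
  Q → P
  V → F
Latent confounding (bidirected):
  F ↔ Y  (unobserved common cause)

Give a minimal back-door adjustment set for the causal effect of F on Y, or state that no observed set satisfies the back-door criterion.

F→Y: no observed back-door set.

desc(F)\{F}={P,Y}; candidates ⊆ {M,Q,V}.
F↔Y: latent back-door arc(s) into F.
size 0: {}; under {} F still reaches {M,V,Y} ∋ Y.
size 1: {M}, {Q}, {V}; under {M} F still reaches {V,Y} ∋ Y.
size 2: {M,Q}, {M,V}, {Q,V}; under {M,Q} F still reaches {V,Y} ∋ Y.
F↔Y cannot be blocked by any observed set — no back-door set.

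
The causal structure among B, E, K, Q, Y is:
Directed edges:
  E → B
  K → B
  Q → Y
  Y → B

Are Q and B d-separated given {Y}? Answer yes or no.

Yes — Q ⊥ B | {Y}.

Bayes-Ball from Q | {Y} reaches ∅.
B ∉ reach(Q|{Y}) ⇒ Q ⊥ B | {Y}.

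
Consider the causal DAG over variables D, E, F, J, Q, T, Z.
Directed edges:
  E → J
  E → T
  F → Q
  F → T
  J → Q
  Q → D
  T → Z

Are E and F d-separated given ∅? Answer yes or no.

Yes — E ⊥ F | ∅.

Bayes-Ball from E | ∅ reaches {D,J,Q,T,Z}.
F ∉ reach(E|∅) ⇒ E ⊥ F | ∅.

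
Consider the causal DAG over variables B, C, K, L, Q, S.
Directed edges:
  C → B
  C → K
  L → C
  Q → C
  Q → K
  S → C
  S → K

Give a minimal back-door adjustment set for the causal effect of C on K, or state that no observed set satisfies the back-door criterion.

C→K: minimal back-door set {Q, S}.

desc(C)\{C}={B,K}; candidates ⊆ {L,Q,S}.
size 0: {}; under {} C still reaches {K,L,Q,S} ∋ K.
size 1: {L}, {Q}, {S}; under {L} C still reaches {K,Q,S} ∋ K.
{Q,S}: C⊥K given {Q,S} in G with C→· removed — back-door holds.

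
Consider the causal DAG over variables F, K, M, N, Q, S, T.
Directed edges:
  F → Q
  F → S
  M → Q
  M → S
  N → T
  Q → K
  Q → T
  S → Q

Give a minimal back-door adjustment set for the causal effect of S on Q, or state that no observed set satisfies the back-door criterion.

desc(S)\{S}={K,Q,T}; candidates ⊆ {F,M,N}.
size 0: {}; under {} S still reaches {F,K,M,Q,T} ∋ Q.
size 1: {F}, {M}, {N}; under {F} S still reaches {K,M,Q,T} ∋ Q.
{F,M}: S⊥Q given {F,M} in G with S→· removed — back-door holds.

S→Q: minimal back-door set {F, M}.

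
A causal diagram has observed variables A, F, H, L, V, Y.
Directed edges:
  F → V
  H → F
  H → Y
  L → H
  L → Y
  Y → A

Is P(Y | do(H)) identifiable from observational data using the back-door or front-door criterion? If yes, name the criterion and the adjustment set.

P(Y|do(H)): backdoor, adjust for {L}.

desc(H)\{H}={A,F,V,Y}; candidates ⊆ {L}.
size 0: {}; under {} H still reaches {A,L,Y} ∋ Y.
{L}: H⊥Y given {L} in G with H→· removed — back-door holds.
P(Y|do(H)) = Σ_{L} P(Y|H,L)·P(L).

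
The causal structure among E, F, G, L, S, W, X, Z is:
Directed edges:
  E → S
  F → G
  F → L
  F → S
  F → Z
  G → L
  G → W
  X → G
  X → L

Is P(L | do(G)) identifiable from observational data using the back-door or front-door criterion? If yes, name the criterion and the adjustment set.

P(L|do(G)): backdoor, adjust for {F, X}.

desc(G)\{G}={L,W}; candidates ⊆ {E,F,S,X,Z}.
size 0: {}; under {} G still reaches {F,L,S,X,Z} ∋ L.
size 1: {E}, {F}, {S} …(+2); under {E} G still reaches {F,L,S,X,Z} ∋ L.
{F,X}: G⊥L given {F,X} in G with G→· removed — back-door holds.
P(L|do(G)) = Σ_{F,X} P(L|G,F,X)·P(F,X).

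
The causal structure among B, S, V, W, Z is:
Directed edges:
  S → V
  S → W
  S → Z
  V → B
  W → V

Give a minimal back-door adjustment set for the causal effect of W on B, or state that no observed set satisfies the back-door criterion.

desc(W)\{W}={B,V}; candidates ⊆ {S,Z}.
size 0: {}; under {} W still reaches {B,S,V,Z} ∋ B.
{S}: W⊥B given {S} in G with W→· removed — back-door holds.

W→B: minimal back-door set {S}.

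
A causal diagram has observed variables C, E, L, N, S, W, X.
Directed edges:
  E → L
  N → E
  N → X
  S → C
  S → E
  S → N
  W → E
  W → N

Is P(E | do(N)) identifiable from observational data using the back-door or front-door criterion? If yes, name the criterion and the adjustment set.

desc(N)\{N}={E,L,X}; candidates ⊆ {C,S,W}.
size 0: {}; under {} N still reaches {C,E,L,S,W} ∋ E.
size 1: {C}, {S}, {W}; under {C} N still reaches {E,L,S,W} ∋ E.
{S,W}: N⊥E given {S,W} in G with N→· removed — back-door holds.
P(E|do(N)) = Σ_{S,W} P(E|N,S,W)·P(S,W).

P(E|do(N)): backdoor, adjust for {S, W}.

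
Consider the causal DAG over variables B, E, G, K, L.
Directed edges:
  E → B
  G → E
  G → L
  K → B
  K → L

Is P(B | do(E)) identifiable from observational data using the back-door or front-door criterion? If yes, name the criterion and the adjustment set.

desc(E)\{E}={B}; candidates ⊆ {G,K,L}.
∅: E⊥B given ∅ in G with E→· removed — back-door holds.
P(B|do(E)) = P(B|E) — no adjustment needed.

P(B|do(E)): backdoor, adjust for ∅.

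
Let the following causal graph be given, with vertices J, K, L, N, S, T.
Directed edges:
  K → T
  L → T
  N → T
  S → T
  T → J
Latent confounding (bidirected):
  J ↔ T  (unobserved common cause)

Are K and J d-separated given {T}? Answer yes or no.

No — K and J are d-connected given {T}.

Bayes-Ball from K | {T} reaches {J,L,N,S}.
J ∈ reach(K|{T}) ⇒ K ⊥̸ J | {T}.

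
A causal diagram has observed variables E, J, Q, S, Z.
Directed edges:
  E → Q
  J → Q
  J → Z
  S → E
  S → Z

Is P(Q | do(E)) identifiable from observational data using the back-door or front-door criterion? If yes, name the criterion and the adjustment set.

P(Q|do(E)): backdoor, adjust for ∅.

desc(E)\{E}={Q}; candidates ⊆ {J,S,Z}.
∅: E⊥Q given ∅ in G with E→· removed — back-door holds.
P(Q|do(E)) = P(Q|E) — no adjustment needed.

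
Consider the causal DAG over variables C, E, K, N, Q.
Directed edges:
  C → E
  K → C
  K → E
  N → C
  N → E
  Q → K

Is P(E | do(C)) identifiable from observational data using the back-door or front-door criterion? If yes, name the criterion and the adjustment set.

desc(C)\{C}={E}; candidates ⊆ {K,N,Q}.
size 0: {}; under {} C still reaches {E,K,N,Q} ∋ E.
size 1: {K}, {N}, {Q}; under {K} C still reaches {E,N} ∋ E.
{K,N}: C⊥E given {K,N} in G with C→· removed — back-door holds.
P(E|do(C)) = Σ_{K,N} P(E|C,K,N)·P(K,N).

P(E|do(C)): backdoor, adjust for {K, N}.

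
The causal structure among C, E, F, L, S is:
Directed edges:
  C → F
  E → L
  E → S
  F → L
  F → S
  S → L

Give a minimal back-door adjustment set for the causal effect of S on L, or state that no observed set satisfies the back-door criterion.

desc(S)\{S}={L}; candidates ⊆ {C,E,F}.
size 0: {}; under {} S still reaches {C,E,F,L} ∋ L.
size 1: {C}, {E}, {F}; under {C} S still reaches {E,F,L} ∋ L.
{E,F}: S⊥L given {E,F} in G with S→· removed — back-door holds.

S→L: minimal back-door set {E, F}.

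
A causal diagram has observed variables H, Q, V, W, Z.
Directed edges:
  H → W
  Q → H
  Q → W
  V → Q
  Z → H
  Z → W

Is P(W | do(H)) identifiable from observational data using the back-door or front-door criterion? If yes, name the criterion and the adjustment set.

P(W|do(H)): backdoor, adjust for {Q, Z}.

desc(H)\{H}={W}; candidates ⊆ {Q,V,Z}.
size 0: {}; under {} H still reaches {Q,V,W,Z} ∋ W.
size 1: {Q}, {V}, {Z}; under {Q} H still reaches {W,Z} ∋ W.
{Q,Z}: H⊥W given {Q,Z} in G with H→· removed — back-door holds.
P(W|do(H)) = Σ_{Q,Z} P(W|H,Q,Z)·P(Q,Z).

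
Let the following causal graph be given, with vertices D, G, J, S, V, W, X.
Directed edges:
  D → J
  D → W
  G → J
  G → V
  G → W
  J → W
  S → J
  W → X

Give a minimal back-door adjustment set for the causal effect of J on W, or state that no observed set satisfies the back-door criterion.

desc(J)\{J}={W,X}; candidates ⊆ {D,G,S,V}.
size 0: {}; under {} J still reaches {D,G,S,V,W,X} ∋ W.
size 1: {D}, {G}, {S} …(+1); under {D} J still reaches {G,S,V,W,X} ∋ W.
{D,G}: J⊥W given {D,G} in G with J→· removed — back-door holds.

J→W: minimal back-door set {D, G}.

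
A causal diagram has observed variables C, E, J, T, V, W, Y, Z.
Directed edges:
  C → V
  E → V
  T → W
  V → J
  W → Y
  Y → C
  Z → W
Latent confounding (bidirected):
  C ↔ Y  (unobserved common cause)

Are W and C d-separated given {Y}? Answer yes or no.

Bayes-Ball from W | {Y} reaches {C,J,T,V,Z}.
C ∈ reach(W|{Y}) ⇒ W ⊥̸ C | {Y}.

No — W and C are d-connected given {Y}.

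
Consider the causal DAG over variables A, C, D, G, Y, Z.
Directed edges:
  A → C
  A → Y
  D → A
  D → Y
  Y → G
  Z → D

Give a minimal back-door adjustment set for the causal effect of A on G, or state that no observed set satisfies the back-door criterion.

A→G: minimal back-door set {D}.

desc(A)\{A}={C,G,Y}; candidates ⊆ {D,Z}.
size 0: {}; under {} A still reaches {D,G,Y,Z} ∋ G.
{D}: A⊥G given {D} in G with A→· removed — back-door holds.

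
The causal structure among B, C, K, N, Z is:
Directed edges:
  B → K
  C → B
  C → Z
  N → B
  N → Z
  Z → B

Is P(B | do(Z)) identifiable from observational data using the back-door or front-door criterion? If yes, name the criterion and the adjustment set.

desc(Z)\{Z}={B,K}; candidates ⊆ {C,N}.
size 0: {}; under {} Z still reaches {B,C,K,N} ∋ B.
size 1: {C}, {N}; under {C} Z still reaches {B,K,N} ∋ B.
{C,N}: Z⊥B given {C,N} in G with Z→· removed — back-door holds.
P(B|do(Z)) = Σ_{C,N} P(B|Z,C,N)·P(C,N).

P(B|do(Z)): backdoor, adjust for {C, N}.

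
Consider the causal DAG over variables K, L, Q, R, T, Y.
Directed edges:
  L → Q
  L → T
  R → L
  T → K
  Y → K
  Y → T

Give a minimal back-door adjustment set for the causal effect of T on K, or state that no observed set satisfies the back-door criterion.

desc(T)\{T}={K}; candidates ⊆ {L,Q,R,Y}.
size 0: {}; under {} T still reaches {K,L,Q,R,Y} ∋ K.
{Y}: T⊥K given {Y} in G with T→· removed — back-door holds.

T→K: minimal back-door set {Y}.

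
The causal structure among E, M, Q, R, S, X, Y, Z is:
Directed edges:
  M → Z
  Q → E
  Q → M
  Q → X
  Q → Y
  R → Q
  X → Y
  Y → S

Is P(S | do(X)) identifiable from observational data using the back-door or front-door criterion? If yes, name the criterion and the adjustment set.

desc(X)\{X}={S,Y}; candidates ⊆ {E,M,Q,R,Z}.
size 0: {}; under {} X still reaches {E,M,Q,R,S,Y,Z} ∋ S.
{Q}: X⊥S given {Q} in G with X→· removed — back-door holds.
P(S|do(X)) = Σ_{Q} P(S|X,Q)·P(Q).

P(S|do(X)): backdoor, adjust for {Q}.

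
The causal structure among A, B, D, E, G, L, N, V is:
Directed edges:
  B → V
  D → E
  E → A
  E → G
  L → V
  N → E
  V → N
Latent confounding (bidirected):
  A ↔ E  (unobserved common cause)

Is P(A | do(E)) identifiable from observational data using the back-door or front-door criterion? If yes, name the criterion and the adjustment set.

desc(E)\{E}={A,G}; candidates ⊆ {B,D,L,N,V}.
E↔A: latent back-door arc(s) into E.
size 0: {}; under {} E still reaches {A,B,D,L,N,V} ∋ A.
size 1: {B}, {D}, {L} …(+2); under {B} E still reaches {A,D,L,N,V} ∋ A.
size 2: {B,D}, {B,L}, {B,N} …(+7); under {B,D} E still reaches {A,L,N,V} ∋ A.
E↔A cannot be blocked by any observed set — no back-door set.
No mediator lies on a directed E→…→A path.
Neither criterion identifies P(A|do(E)) in this graph.

P(A|do(E)): not identifiable (no BD/FD set).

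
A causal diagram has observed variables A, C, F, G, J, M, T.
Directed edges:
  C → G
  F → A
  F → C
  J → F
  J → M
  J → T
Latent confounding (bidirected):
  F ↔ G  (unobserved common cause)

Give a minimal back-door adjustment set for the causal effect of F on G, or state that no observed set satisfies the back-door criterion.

F→G: no observed back-door set.

desc(F)\{F}={A,C,G}; candidates ⊆ {J,M,T}.
F↔G: latent back-door arc(s) into F.
size 0: {}; under {} F still reaches {G,J,M,T} ∋ G.
size 1: {J}, {M}, {T}; under {J} F still reaches {G} ∋ G.
size 2: {J,M}, {J,T}, {M,T}; under {J,M} F still reaches {G} ∋ G.
F↔G cannot be blocked by any observed set — no back-door set.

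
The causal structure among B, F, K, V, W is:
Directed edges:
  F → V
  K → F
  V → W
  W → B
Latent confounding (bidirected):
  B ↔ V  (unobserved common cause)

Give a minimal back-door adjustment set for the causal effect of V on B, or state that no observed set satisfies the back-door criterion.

desc(V)\{V}={B,W}; candidates ⊆ {F,K}.
V↔B: latent back-door arc(s) into V.
size 0: {}; under {} V still reaches {B,F,K} ∋ B.
size 1: {F}, {K}; under {F} V still reaches {B} ∋ B.
size 2: {F,K}; under {F,K} V still reaches {B} ∋ B.
V↔B cannot be blocked by any observed set — no back-door set.

V→B: no observed back-door set.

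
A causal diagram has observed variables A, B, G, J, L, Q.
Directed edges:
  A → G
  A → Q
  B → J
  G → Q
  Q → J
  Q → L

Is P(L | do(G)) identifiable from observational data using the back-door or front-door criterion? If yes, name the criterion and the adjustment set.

desc(G)\{G}={J,L,Q}; candidates ⊆ {A,B}.
size 0: {}; under {} G still reaches {A,J,L,Q} ∋ L.
{A}: G⊥L given {A} in G with G→· removed — back-door holds.
P(L|do(G)) = Σ_{A} P(L|G,A)·P(A).

P(L|do(G)): backdoor, adjust for {A}.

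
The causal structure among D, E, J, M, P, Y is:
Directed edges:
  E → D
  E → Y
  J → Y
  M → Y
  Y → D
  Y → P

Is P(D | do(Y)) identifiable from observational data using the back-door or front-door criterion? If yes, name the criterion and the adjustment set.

P(D|do(Y)): backdoor, adjust for {E}.

desc(Y)\{Y}={D,P}; candidates ⊆ {E,J,M}.
size 0: {}; under {} Y still reaches {D,E,J,M} ∋ D.
{E}: Y⊥D given {E} in G with Y→· removed — back-door holds.
P(D|do(Y)) = Σ_{E} P(D|Y,E)·P(E).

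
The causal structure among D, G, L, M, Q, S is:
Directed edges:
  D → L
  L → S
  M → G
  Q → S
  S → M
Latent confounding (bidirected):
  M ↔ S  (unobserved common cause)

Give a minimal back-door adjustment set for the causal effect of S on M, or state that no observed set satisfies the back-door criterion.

desc(S)\{S}={G,M}; candidates ⊆ {D,L,Q}.
S↔M: latent back-door arc(s) into S.
size 0: {}; under {} S still reaches {D,G,L,M,Q} ∋ M.
size 1: {D}, {L}, {Q}; under {D} S still reaches {G,L,M,Q} ∋ M.
size 2: {D,L}, {D,Q}, {L,Q}; under {D,L} S still reaches {G,M,Q} ∋ M.
S↔M cannot be blocked by any observed set — no back-door set.

S→M: no observed back-door set.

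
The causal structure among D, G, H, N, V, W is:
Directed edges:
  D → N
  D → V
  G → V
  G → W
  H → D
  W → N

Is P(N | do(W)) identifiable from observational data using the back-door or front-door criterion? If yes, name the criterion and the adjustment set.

P(N|do(W)): backdoor, adjust for ∅.

desc(W)\{W}={N}; candidates ⊆ {D,G,H,V}.
∅: W⊥N given ∅ in G with W→· removed — back-door holds.
P(N|do(W)) = P(N|W) — no adjustment needed.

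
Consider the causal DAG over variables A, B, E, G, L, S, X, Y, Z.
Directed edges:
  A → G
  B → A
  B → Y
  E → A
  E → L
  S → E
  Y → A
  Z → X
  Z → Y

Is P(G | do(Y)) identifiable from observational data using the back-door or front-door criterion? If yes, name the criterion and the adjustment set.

desc(Y)\{Y}={A,G}; candidates ⊆ {B,E,L,S,X,Z}.
size 0: {}; under {} Y still reaches {A,B,G,X,Z} ∋ G.
{B}: Y⊥G given {B} in G with Y→· removed — back-door holds.
P(G|do(Y)) = Σ_{B} P(G|Y,B)·P(B).

P(G|do(Y)): backdoor, adjust for {B}.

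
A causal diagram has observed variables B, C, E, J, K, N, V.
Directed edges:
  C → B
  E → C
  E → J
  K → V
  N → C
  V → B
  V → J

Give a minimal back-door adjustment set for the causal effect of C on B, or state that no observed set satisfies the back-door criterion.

C→B: minimal back-door set ∅.

desc(C)\{C}={B}; candidates ⊆ {E,J,K,N,V}.
∅: C⊥B given ∅ in G with C→· removed — back-door holds.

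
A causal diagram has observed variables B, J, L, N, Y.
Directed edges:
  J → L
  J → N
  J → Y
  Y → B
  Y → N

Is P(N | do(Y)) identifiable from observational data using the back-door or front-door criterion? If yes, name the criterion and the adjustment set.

P(N|do(Y)): backdoor, adjust for {J}.

desc(Y)\{Y}={B,N}; candidates ⊆ {J,L}.
size 0: {}; under {} Y still reaches {J,L,N} ∋ N.
{J}: Y⊥N given {J} in G with Y→· removed — back-door holds.
P(N|do(Y)) = Σ_{J} P(N|Y,J)·P(J).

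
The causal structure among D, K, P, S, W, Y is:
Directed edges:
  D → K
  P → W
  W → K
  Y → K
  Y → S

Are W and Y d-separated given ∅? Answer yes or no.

Yes — W ⊥ Y | ∅.

Bayes-Ball from W | ∅ reaches {K,P}.
Y ∉ reach(W|∅) ⇒ W ⊥ Y | ∅.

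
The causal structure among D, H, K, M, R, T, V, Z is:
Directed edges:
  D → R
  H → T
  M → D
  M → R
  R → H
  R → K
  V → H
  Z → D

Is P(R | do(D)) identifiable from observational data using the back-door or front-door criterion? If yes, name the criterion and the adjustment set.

desc(D)\{D}={H,K,R,T}; candidates ⊆ {M,V,Z}.
size 0: {}; under {} D still reaches {H,K,M,R,T,Z} ∋ R.
{M}: D⊥R given {M} in G with D→· removed — back-door holds.
P(R|do(D)) = Σ_{M} P(R|D,M)·P(M).

P(R|do(D)): backdoor, adjust for {M}.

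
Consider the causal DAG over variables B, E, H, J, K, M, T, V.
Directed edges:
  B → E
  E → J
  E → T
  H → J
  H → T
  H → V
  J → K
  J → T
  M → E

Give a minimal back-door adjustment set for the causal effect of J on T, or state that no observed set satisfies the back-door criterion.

desc(J)\{J}={K,T}; candidates ⊆ {B,E,H,M,V}.
size 0: {}; under {} J still reaches {B,E,H,M,T,V} ∋ T.
size 1: {B}, {E}, {H} …(+2); under {B} J still reaches {E,H,M,T,V} ∋ T.
{E,H}: J⊥T given {E,H} in G with J→· removed — back-door holds.

J→T: minimal back-door set {E, H}.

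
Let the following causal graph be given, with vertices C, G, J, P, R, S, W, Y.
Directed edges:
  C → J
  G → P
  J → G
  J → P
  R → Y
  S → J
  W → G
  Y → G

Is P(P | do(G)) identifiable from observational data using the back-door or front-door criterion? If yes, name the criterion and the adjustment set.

desc(G)\{G}={P}; candidates ⊆ {C,J,R,S,W,Y}.
size 0: {}; under {} G still reaches {C,J,P,R,S,W,Y} ∋ P.
{J}: G⊥P given {J} in G with G→· removed — back-door holds.
P(P|do(G)) = Σ_{J} P(P|G,J)·P(J).

P(P|do(G)): backdoor, adjust for {J}.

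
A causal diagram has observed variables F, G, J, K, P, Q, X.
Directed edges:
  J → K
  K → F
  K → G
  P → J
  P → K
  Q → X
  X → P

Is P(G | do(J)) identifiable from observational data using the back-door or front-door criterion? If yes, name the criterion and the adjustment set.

P(G|do(J)): backdoor, adjust for {P}.

desc(J)\{J}={F,G,K}; candidates ⊆ {P,Q,X}.
size 0: {}; under {} J still reaches {F,G,K,P,Q,X} ∋ G.
{P}: J⊥G given {P} in G with J→· removed — back-door holds.
P(G|do(J)) = Σ_{P} P(G|J,P)·P(P).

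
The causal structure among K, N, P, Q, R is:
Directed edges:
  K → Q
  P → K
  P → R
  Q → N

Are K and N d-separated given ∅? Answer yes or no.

Bayes-Ball from K | ∅ reaches {N,P,Q,R}.
N ∈ reach(K|∅) ⇒ K ⊥̸ N | ∅.

No — K and N are d-connected given ∅.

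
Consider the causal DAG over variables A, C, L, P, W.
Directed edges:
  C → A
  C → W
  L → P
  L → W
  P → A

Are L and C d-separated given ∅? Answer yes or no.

Bayes-Ball from L | ∅ reaches {A,P,W}.
C ∉ reach(L|∅) ⇒ L ⊥ C | ∅.

Yes — L ⊥ C | ∅.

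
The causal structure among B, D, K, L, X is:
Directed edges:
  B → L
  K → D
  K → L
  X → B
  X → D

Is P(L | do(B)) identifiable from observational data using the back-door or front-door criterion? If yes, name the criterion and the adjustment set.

P(L|do(B)): backdoor, adjust for ∅.

desc(B)\{B}={L}; candidates ⊆ {D,K,X}.
∅: B⊥L given ∅ in G with B→· removed — back-door holds.
P(L|do(B)) = P(L|B) — no adjustment needed.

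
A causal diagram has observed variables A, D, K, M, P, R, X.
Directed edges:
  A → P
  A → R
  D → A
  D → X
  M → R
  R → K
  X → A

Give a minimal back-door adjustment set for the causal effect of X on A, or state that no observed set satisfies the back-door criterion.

X→A: minimal back-door set {D}.

desc(X)\{X}={A,K,P,R}; candidates ⊆ {D,M}.
size 0: {}; under {} X still reaches {A,D,K,P,R} ∋ A.
{D}: X⊥A given {D} in G with X→· removed — back-door holds.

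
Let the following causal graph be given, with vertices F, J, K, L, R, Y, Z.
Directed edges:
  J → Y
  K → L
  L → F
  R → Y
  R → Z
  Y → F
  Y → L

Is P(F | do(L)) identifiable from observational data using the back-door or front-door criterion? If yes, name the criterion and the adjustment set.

desc(L)\{L}={F}; candidates ⊆ {J,K,R,Y,Z}.
size 0: {}; under {} L still reaches {F,J,K,R,Y,Z} ∋ F.
{Y}: L⊥F given {Y} in G with L→· removed — back-door holds.
P(F|do(L)) = Σ_{Y} P(F|L,Y)·P(Y).

P(F|do(L)): backdoor, adjust for {Y}.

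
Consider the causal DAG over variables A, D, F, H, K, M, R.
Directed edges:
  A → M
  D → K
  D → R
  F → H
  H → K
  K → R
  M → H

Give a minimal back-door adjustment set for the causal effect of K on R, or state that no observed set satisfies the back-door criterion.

desc(K)\{K}={R}; candidates ⊆ {A,D,F,H,M}.
size 0: {}; under {} K still reaches {A,D,F,H,M,R} ∋ R.
{D}: K⊥R given {D} in G with K→· removed — back-door holds.

K→R: minimal back-door set {D}.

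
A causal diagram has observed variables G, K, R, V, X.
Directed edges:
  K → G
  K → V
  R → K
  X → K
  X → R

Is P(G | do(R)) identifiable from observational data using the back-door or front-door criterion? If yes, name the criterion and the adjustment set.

desc(R)\{R}={G,K,V}; candidates ⊆ {X}.
size 0: {}; under {} R still reaches {G,K,V,X} ∋ G.
{X}: R⊥G given {X} in G with R→· removed — back-door holds.
P(G|do(R)) = Σ_{X} P(G|R,X)·P(X).

P(G|do(R)): backdoor, adjust for {X}.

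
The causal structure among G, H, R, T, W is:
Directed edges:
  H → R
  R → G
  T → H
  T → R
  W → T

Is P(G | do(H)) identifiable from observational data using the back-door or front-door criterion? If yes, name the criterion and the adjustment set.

P(G|do(H)): backdoor, adjust for {T}.

desc(H)\{H}={G,R}; candidates ⊆ {T,W}.
size 0: {}; under {} H still reaches {G,R,T,W} ∋ G.
{T}: H⊥G given {T} in G with H→· removed — back-door holds.
P(G|do(H)) = Σ_{T} P(G|H,T)·P(T).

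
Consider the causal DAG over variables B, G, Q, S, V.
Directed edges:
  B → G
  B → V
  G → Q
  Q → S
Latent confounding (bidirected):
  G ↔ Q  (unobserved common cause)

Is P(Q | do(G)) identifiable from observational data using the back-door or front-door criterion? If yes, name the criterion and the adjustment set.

P(Q|do(G)): not identifiable (no BD/FD set).

desc(G)\{G}={Q,S}; candidates ⊆ {B,V}.
G↔Q: latent back-door arc(s) into G.
size 0: {}; under {} G still reaches {B,Q,S,V} ∋ Q.
size 1: {B}, {V}; under {B} G still reaches {Q,S} ∋ Q.
size 2: {B,V}; under {B,V} G still reaches {Q,S} ∋ Q.
G↔Q cannot be blocked by any observed set — no back-door set.
No mediator lies on a directed G→…→Q path.
Neither criterion identifies P(Q|do(G)) in this graph.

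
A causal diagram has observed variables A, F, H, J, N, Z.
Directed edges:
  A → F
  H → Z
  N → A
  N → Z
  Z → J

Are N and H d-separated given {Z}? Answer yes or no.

No — N and H are d-connected given {Z}.

Bayes-Ball from N | {Z} reaches {A,F,H}.
H ∈ reach(N|{Z}) ⇒ N ⊥̸ H | {Z}.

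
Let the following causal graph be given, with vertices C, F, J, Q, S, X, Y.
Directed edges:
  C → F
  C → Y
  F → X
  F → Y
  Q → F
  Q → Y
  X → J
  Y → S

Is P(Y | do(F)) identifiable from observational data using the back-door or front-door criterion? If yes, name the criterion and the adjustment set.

P(Y|do(F)): backdoor, adjust for {C, Q}.

desc(F)\{F}={J,S,X,Y}; candidates ⊆ {C,Q}.
size 0: {}; under {} F still reaches {C,Q,S,Y} ∋ Y.
size 1: {C}, {Q}; under {C} F still reaches {Q,S,Y} ∋ Y.
{C,Q}: F⊥Y given {C,Q} in G with F→· removed — back-door holds.
P(Y|do(F)) = Σ_{C,Q} P(Y|F,C,Q)·P(C,Q).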